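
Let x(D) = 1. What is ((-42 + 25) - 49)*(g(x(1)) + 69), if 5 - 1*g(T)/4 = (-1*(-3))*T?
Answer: -5082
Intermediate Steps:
g(T) = 20 - 12*T (g(T) = 20 - 4*(-1*(-3))*T = 20 - 12*T)
((-42 + 25) - 49)*(g(x(1)) + 69) = ((-42 + 25) - 49)*((20 - 12*1) + 69) = (-17 - 49)*((20 - 12) + 69) = -66*(8 + 69) = -66*77 = -5082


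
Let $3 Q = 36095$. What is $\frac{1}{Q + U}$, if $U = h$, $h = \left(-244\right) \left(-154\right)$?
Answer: $\frac{3}{148823} \approx 2.0158 \cdot 10^{-5}$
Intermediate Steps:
$Q = \frac{36095}{3}$ ($Q = \frac{1}{3} \cdot 36095 = \frac{36095}{3} \approx 12032.0$)
$h = 37576$
$U = 37576$
$\frac{1}{Q + U} = \frac{1}{\frac{36095}{3} + 37576} = \frac{1}{\frac{148823}{3}} = \frac{3}{148823}$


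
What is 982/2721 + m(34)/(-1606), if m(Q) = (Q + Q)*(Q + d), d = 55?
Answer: -7445200/2184963 ≈ -3.4075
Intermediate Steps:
m(Q) = 2*Q*(55 + Q) (m(Q) = (Q + Q)*(Q + 55) = (2*Q)*(55 + Q) = 2*Q*(55 + Q))
982/2721 + m(34)/(-1606) = 982/2721 + (2*34*(55 + 34))/(-1606) = 982*(1/2721) + (2*34*89)*(-1/1606) = 982/2721 + 6052*(-1/1606) = 982/2721 - 3026/803 = -7445200/2184963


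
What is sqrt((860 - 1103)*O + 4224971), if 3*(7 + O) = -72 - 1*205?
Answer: sqrt(4249109) ≈ 2061.3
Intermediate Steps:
O = -298/3 (O = -7 + (-72 - 1*205)/3 = -7 + (-72 - 205)/3 = -7 + (1/3)*(-277) = -7 - 277/3 = -298/3 ≈ -99.333)
sqrt((860 - 1103)*O + 4224971) = sqrt((860 - 1103)*(-298/3) + 4224971) = sqrt(-243*(-298/3) + 4224971) = sqrt(24138 + 4224971) = sqrt(4249109)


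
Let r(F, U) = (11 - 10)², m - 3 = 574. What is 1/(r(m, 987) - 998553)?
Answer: -1/998552 ≈ -1.0015e-6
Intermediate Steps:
m = 577 (m = 3 + 574 = 577)
r(F, U) = 1 (r(F, U) = 1² = 1)
1/(r(m, 987) - 998553) = 1/(1 - 998553) = 1/(-998552) = -1/998552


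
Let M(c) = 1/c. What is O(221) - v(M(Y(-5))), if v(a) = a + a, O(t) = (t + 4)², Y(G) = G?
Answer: 253127/5 ≈ 50625.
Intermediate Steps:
O(t) = (4 + t)²
v(a) = 2*a
O(221) - v(M(Y(-5))) = (4 + 221)² - 2/(-5) = 225² - 2*(-1)/5 = 50625 - 1*(-⅖) = 50625 + ⅖ = 253127/5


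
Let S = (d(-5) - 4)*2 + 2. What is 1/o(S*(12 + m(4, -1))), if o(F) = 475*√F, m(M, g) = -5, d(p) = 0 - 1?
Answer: -I*√14/13300 ≈ -0.00028133*I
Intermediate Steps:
d(p) = -1
S = -8 (S = (-1 - 4)*2 + 2 = -5*2 + 2 = -10 + 2 = -8)
1/o(S*(12 + m(4, -1))) = 1/(475*√(-8*(12 - 5))) = 1/(475*√(-8*7)) = 1/(475*√(-56)) = 1/(475*(2*I*√14)) = 1/(950*I*√14) = -I*√14/13300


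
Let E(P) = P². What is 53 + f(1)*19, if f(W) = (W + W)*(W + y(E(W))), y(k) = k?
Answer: 129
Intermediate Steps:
f(W) = 2*W*(W + W²) (f(W) = (W + W)*(W + W²) = (2*W)*(W + W²) = 2*W*(W + W²))
53 + f(1)*19 = 53 + (2*1²*(1 + 1))*19 = 53 + (2*1*2)*19 = 53 + 4*19 = 53 + 76 = 129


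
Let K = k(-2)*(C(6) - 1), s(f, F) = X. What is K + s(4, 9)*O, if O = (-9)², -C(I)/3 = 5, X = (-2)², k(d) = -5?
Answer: 404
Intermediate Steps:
X = 4
s(f, F) = 4
C(I) = -15 (C(I) = -3*5 = -15)
K = 80 (K = -5*(-15 - 1) = -5*(-16) = 80)
O = 81
K + s(4, 9)*O = 80 + 4*81 = 80 + 324 = 404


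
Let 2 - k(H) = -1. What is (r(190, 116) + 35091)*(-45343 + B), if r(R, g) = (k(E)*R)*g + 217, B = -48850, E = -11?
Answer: -9553807604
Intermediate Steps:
k(H) = 3 (k(H) = 2 - 1*(-1) = 2 + 1 = 3)
r(R, g) = 217 + 3*R*g (r(R, g) = (3*R)*g + 217 = 3*R*g + 217 = 217 + 3*R*g)
(r(190, 116) + 35091)*(-45343 + B) = ((217 + 3*190*116) + 35091)*(-45343 - 48850) = ((217 + 66120) + 35091)*(-94193) = (66337 + 35091)*(-94193) = 101428*(-94193) = -9553807604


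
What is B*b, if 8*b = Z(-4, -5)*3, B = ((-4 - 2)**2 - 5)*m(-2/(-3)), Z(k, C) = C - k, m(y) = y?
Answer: -31/4 ≈ -7.7500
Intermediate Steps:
B = 62/3 (B = ((-4 - 2)**2 - 5)*(-2/(-3)) = ((-6)**2 - 5)*(-2*(-1/3)) = (36 - 5)*(2/3) = 31*(2/3) = 62/3 ≈ 20.667)
b = -3/8 (b = ((-5 - 1*(-4))*3)/8 = ((-5 + 4)*3)/8 = (-1*3)/8 = (1/8)*(-3) = -3/8 ≈ -0.37500)
B*b = (62/3)*(-3/8) = -31/4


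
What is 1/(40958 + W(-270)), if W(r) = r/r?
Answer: 1/40959 ≈ 2.4415e-5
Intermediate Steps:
W(r) = 1
1/(40958 + W(-270)) = 1/(40958 + 1) = 1/40959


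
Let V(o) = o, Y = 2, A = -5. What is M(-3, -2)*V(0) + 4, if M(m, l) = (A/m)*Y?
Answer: 4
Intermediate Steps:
M(m, l) = -10/m (M(m, l) = (-5/m)*2 = -5/m*2 = -10/m)
M(-3, -2)*V(0) + 4 = -10/(-3)*0 + 4 = -10*(-⅓)*0 + 4 = (10/3)*0 + 4 = 0 + 4 = 4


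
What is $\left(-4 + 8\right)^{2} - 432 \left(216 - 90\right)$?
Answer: $-54416$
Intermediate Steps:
$\left(-4 + 8\right)^{2} - 432 \left(216 - 90\right) = 4^{2} - 54432 = 16 - 54432 = -54416$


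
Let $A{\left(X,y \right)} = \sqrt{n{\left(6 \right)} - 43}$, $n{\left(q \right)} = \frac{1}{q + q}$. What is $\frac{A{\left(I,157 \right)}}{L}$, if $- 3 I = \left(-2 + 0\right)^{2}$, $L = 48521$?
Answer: $\frac{i \sqrt{1545}}{291126} \approx 0.00013502 i$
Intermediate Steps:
$n{\left(q \right)} = \frac{1}{2 q}$
$I = - \frac{4}{3}$ ($I = - \frac{\left(-2 + 0\right)^{2}}{3} = - \frac{\left(-2\right)^{2}}{3} = \left(- \frac{1}{3}\right) 4 = - \frac{4}{3} \approx -1.3333$)
$A{\left(X,y \right)} = \frac{i \sqrt{1545}}{6}$ ($A{\left(X,y \right)} = \sqrt{\frac{1}{2 \cdot 6} - 43} = \sqrt{\frac{1}{2} \cdot \frac{1}{6} - 43} = \sqrt{\frac{1}{12} - 43} = \sqrt{- \frac{515}{12}} = \frac{i \sqrt{1545}}{6}$)
$\frac{A{\left(I,157 \right)}}{L} = \frac{\frac{1}{6} i \sqrt{1545}}{48521} = \frac{i \sqrt{1545}}{6} \cdot \frac{1}{48521} = \frac{i \sqrt{1545}}{291126}$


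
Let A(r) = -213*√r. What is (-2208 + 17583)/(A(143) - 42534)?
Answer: -72662250/200294821 + 363875*√143/200294821 ≈ -0.34105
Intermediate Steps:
(-2208 + 17583)/(A(143) - 42534) = (-2208 + 17583)/(-213*√143 - 42534) = 15375/(-42534 - 213*√143)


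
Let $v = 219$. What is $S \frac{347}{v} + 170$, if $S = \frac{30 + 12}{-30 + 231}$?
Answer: $\frac{2499268}{14673} \approx 170.33$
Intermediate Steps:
$S = \frac{14}{67}$ ($S = \frac{42}{201} = 42 \cdot \frac{1}{201} = \frac{14}{67} \approx 0.20896$)
$S \frac{347}{v} + 170 = \frac{14 \cdot \frac{347}{219}}{67} + 170 = \frac{14 \cdot 347 \cdot \frac{1}{219}}{67} + 170 = \frac{14}{67} \cdot \frac{347}{219} + 170 = \frac{4858}{14673} + 170 = \frac{2499268}{14673}$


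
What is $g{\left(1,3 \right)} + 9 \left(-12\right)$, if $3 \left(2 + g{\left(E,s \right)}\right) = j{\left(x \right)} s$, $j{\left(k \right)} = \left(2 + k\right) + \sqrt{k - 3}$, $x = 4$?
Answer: $-103$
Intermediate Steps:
$j{\left(k \right)} = 2 + k + \sqrt{-3 + k}$ ($j{\left(k \right)} = \left(2 + k\right) + \sqrt{-3 + k} = 2 + k + \sqrt{-3 + k}$)
$g{\left(E,s \right)} = -2 + \frac{7 s}{3}$ ($g{\left(E,s \right)} = -2 + \frac{\left(2 + 4 + \sqrt{-3 + 4}\right) s}{3} = -2 + \frac{\left(2 + 4 + \sqrt{1}\right) s}{3} = -2 + \frac{\left(2 + 4 + 1\right) s}{3} = -2 + \frac{7 s}{3}$)
$g{\left(1,3 \right)} + 9 \left(-12\right) = \left(-2 + \frac{7}{3} \cdot 3\right) + 9 \left(-12\right) = \left(-2 + 7\right) - 108 = 5 - 108 = -103$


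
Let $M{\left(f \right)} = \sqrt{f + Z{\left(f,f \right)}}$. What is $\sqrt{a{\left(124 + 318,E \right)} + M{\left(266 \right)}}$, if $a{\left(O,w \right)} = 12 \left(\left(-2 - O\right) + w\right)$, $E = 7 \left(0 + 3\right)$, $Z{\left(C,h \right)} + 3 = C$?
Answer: $i \sqrt{5053} \approx 71.084 i$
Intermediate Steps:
$Z{\left(C,h \right)} = -3 + C$
$M{\left(f \right)} = \sqrt{-3 + 2 f}$ ($M{\left(f \right)} = \sqrt{f + \left(-3 + f\right)} = \sqrt{-3 + 2 f}$)
$E = 21$ ($E = 7 \cdot 3 = 21$)
$a{\left(O,w \right)} = -24 - 12 O + 12 w$ ($a{\left(O,w \right)} = 12 \left(-2 + w - O\right) = -24 - 12 O + 12 w$)
$\sqrt{a{\left(124 + 318,E \right)} + M{\left(266 \right)}} = \sqrt{\left(-24 - 12 \left(124 + 318\right) + 12 \cdot 21\right) + \sqrt{-3 + 2 \cdot 266}} = \sqrt{\left(-24 - 5304 + 252\right) + \sqrt{-3 + 532}} = \sqrt{\left(-24 - 5304 + 252\right) + \sqrt{529}} = \sqrt{-5076 + 23} = \sqrt{-5053} = i \sqrt{5053}$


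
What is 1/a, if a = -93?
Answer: -1/93 ≈ -0.010753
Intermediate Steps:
1/a = 1/(-93) = -1/93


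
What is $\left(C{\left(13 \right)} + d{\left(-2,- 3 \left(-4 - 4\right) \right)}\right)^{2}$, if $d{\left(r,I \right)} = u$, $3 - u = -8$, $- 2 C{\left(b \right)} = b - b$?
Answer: $121$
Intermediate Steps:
$C{\left(b \right)} = 0$ ($C{\left(b \right)} = - \frac{b - b}{2} = \left(- \frac{1}{2}\right) 0 = 0$)
$u = 11$ ($u = 3 - -8 = 3 + 8 = 11$)
$d{\left(r,I \right)} = 11$
$\left(C{\left(13 \right)} + d{\left(-2,- 3 \left(-4 - 4\right) \right)}\right)^{2} = \left(0 + 11\right)^{2} = 11^{2} = 121$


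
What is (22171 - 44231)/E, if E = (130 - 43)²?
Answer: -22060/7569 ≈ -2.9145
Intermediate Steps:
E = 7569 (E = 87² = 7569)
(22171 - 44231)/E = (22171 - 44231)/7569 = -22060*1/7569 = -22060/7569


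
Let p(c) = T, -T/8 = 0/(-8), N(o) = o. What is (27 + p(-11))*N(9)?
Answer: 243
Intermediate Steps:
T = 0 (T = -0/(-8) = -0*(-1)/8 = -8*0 = 0)
p(c) = 0
(27 + p(-11))*N(9) = (27 + 0)*9 = 27*9 = 243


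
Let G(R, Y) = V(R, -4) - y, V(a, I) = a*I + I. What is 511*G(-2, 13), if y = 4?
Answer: 0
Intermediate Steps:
V(a, I) = I + I*a (V(a, I) = I*a + I = I + I*a)
G(R, Y) = -8 - 4*R (G(R, Y) = -4*(1 + R) - 1*4 = (-4 - 4*R) - 4 = -8 - 4*R)
511*G(-2, 13) = 511*(-8 - 4*(-2)) = 511*(-8 + 8) = 511*0 = 0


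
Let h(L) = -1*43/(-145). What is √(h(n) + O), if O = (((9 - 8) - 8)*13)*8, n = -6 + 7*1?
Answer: I*√15299965/145 ≈ 26.976*I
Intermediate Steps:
n = 1 (n = -6 + 7 = 1)
O = -728 (O = ((1 - 8)*13)*8 = -7*13*8 = -91*8 = -728)
h(L) = 43/145 (h(L) = -43*(-1/145) = 43/145)
√(h(n) + O) = √(43/145 - 728) = √(-105517/145) = I*√15299965/145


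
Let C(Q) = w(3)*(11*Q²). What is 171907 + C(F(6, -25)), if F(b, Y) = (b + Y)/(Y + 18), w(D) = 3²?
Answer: 8459182/49 ≈ 1.7264e+5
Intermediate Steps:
w(D) = 9
F(b, Y) = (Y + b)/(18 + Y)
C(Q) = 99*Q² (C(Q) = 9*(11*Q²) = 99*Q²)
171907 + C(F(6, -25)) = 171907 + 99*((-25 + 6)/(18 - 25))² = 171907 + 99*(-19/(-7))² = 171907 + 99*(-⅐*(-19))² = 171907 + 99*(19/7)² = 171907 + 99*(361/49) = 171907 + 35739/49 = 8459182/49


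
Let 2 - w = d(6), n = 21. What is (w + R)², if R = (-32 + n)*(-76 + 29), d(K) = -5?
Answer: 274576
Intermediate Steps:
R = 517 (R = (-32 + 21)*(-76 + 29) = -11*(-47) = 517)
w = 7 (w = 2 - 1*(-5) = 2 + 5 = 7)
(w + R)² = (7 + 517)² = 524² = 274576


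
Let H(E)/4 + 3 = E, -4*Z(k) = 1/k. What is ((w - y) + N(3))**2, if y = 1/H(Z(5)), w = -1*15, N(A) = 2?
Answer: 620944/3721 ≈ 166.88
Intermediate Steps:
Z(k) = -1/(4*k)
H(E) = -12 + 4*E
w = -15
y = -5/61 (y = 1/(-12 + 4*(-1/4/5)) = 1/(-12 + 4*(-1/4*1/5)) = 1/(-12 + 4*(-1/20)) = 1/(-12 - 1/5) = 1/(-61/5) = -5/61 ≈ -0.081967)
((w - y) + N(3))**2 = ((-15 - 1*(-5/61)) + 2)**2 = ((-15 + 5/61) + 2)**2 = (-910/61 + 2)**2 = (-788/61)**2 = 620944/3721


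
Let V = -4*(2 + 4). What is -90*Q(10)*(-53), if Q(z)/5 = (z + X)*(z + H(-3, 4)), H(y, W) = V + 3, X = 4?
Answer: -3672900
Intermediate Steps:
V = -24 (V = -4*6 = -24)
H(y, W) = -21 (H(y, W) = -24 + 3 = -21)
Q(z) = 5*(-21 + z)*(4 + z) (Q(z) = 5*((z + 4)*(z - 21)) = 5*((4 + z)*(-21 + z)) = 5*((-21 + z)*(4 + z)) = 5*(-21 + z)*(4 + z))
-90*Q(10)*(-53) = -90*(-420 - 85*10 + 5*10²)*(-53) = -90*(-420 - 850 + 5*100)*(-53) = -90*(-420 - 850 + 500)*(-53) = -90*(-770)*(-53) = 69300*(-53) = -3672900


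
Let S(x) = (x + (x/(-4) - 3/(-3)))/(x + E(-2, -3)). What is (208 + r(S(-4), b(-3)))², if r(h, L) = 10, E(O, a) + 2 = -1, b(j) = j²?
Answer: 47524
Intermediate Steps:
E(O, a) = -3 (E(O, a) = -2 - 1 = -3)
S(x) = (1 + 3*x/4)/(-3 + x) (S(x) = (x + (x/(-4) - 3/(-3)))/(x - 3) = (x + (x*(-¼) - 3*(-⅓)))/(-3 + x) = (x + (-x/4 + 1))/(-3 + x) = (x + (1 - x/4))/(-3 + x) = (1 + 3*x/4)/(-3 + x))
(208 + r(S(-4), b(-3)))² = (208 + 10)² = 218² = 47524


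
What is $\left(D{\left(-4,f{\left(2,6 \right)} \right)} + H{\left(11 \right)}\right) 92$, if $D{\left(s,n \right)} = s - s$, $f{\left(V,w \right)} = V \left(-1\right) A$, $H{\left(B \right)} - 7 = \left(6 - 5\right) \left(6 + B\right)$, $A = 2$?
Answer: $2208$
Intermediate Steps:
$H{\left(B \right)} = 13 + B$ ($H{\left(B \right)} = 7 + \left(6 - 5\right) \left(6 + B\right) = 7 + 1 \left(6 + B\right) = 7 + \left(6 + B\right) = 13 + B$)
$f{\left(V,w \right)} = - 2 V$ ($f{\left(V,w \right)} = V \left(-1\right) 2 = - V 2 = - 2 V$)
$D{\left(s,n \right)} = 0$
$\left(D{\left(-4,f{\left(2,6 \right)} \right)} + H{\left(11 \right)}\right) 92 = \left(0 + \left(13 + 11\right)\right) 92 = \left(0 + 24\right) 92 = 24 \cdot 92 = 2208$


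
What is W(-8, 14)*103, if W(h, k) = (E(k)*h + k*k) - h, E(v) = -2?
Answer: 22660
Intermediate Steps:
W(h, k) = k² - 3*h (W(h, k) = (-2*h + k*k) - h = (-2*h + k²) - h = (k² - 2*h) - h = k² - 3*h)
W(-8, 14)*103 = (14² - 3*(-8))*103 = (196 + 24)*103 = 220*103 = 22660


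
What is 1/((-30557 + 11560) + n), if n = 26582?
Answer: 1/7585 ≈ 0.00013184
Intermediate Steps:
1/((-30557 + 11560) + n) = 1/((-30557 + 11560) + 26582) = 1/(-18997 + 26582) = 1/7585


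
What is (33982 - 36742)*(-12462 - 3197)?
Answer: 43218840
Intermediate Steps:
(33982 - 36742)*(-12462 - 3197) = -2760*(-15659) = 43218840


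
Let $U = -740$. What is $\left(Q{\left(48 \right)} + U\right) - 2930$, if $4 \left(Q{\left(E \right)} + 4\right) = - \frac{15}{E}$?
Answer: $- \frac{235141}{64} \approx -3674.1$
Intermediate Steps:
$Q{\left(E \right)} = -4 - \frac{15}{4 E}$ ($Q{\left(E \right)} = -4 + \frac{\left(-15\right) \frac{1}{E}}{4} = -4 - \frac{15}{4 E}$)
$\left(Q{\left(48 \right)} + U\right) - 2930 = \left(\left(-4 - \frac{15}{4 \cdot 48}\right) - 740\right) - 2930 = \left(\left(-4 - \frac{5}{64}\right) - 740\right) - 2930 = \left(- \frac{261}{64} - 740\right) - 2930 = - \frac{47621}{64} - 2930 = - \frac{235141}{64}$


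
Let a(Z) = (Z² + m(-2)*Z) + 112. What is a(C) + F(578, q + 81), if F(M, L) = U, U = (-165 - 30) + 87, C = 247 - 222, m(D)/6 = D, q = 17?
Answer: 329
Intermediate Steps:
m(D) = 6*D
C = 25
U = -108 (U = -195 + 87 = -108)
F(M, L) = -108
a(Z) = 112 + Z² - 12*Z (a(Z) = (Z² + (6*(-2))*Z) + 112 = (Z² - 12*Z) + 112 = 112 + Z² - 12*Z)
a(C) + F(578, q + 81) = (112 + 25² - 12*25) - 108 = (112 + 625 - 300) - 108 = 437 - 108 = 329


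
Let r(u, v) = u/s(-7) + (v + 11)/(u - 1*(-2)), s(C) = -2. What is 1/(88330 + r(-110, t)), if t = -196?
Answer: 108/9545765 ≈ 1.1314e-5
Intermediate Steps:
r(u, v) = -u/2 + (11 + v)/(2 + u) (r(u, v) = u/(-2) + (v + 11)/(u - 1*(-2)) = u*(-½) + (11 + v)/(u + 2) = -u/2 + (11 + v)/(2 + u))
1/(88330 + r(-110, t)) = 1/(88330 + (11 - 196 - 1*(-110) - ½*(-110)²)/(2 - 110)) = 1/(88330 + (11 - 196 + 110 - ½*12100)/(-108)) = 1/(88330 - (11 - 196 + 110 - 6050)/108) = 1/(88330 - 1/108*(-6125)) = 1/(88330 + 6125/108) = 1/(9545765/108) = 108/9545765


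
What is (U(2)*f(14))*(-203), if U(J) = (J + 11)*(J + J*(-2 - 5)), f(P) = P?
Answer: 443352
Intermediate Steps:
U(J) = -6*J*(11 + J) (U(J) = (11 + J)*(J + J*(-7)) = (11 + J)*(J - 7*J) = (11 + J)*(-6*J) = -6*J*(11 + J))
(U(2)*f(14))*(-203) = (-6*2*(11 + 2)*14)*(-203) = (-6*2*13*14)*(-203) = -156*14*(-203) = -2184*(-203) = 443352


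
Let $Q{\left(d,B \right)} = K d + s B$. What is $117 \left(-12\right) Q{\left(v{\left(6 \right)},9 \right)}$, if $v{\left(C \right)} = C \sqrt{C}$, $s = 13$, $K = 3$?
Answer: $-164268 - 25272 \sqrt{6} \approx -2.2617 \cdot 10^{5}$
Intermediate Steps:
$v{\left(C \right)} = C^{\frac{3}{2}}$
$Q{\left(d,B \right)} = 3 d + 13 B$
$117 \left(-12\right) Q{\left(v{\left(6 \right)},9 \right)} = 117 \left(-12\right) \left(3 \cdot 6^{\frac{3}{2}} + 13 \cdot 9\right) = - 1404 \left(3 \cdot 6 \sqrt{6} + 117\right) = - 1404 \left(18 \sqrt{6} + 117\right) = - 1404 \left(117 + 18 \sqrt{6}\right) = -164268 - 25272 \sqrt{6}$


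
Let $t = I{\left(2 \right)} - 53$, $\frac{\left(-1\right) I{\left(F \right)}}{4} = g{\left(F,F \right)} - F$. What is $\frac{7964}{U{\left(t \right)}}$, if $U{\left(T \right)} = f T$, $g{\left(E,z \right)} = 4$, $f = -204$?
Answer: $\frac{1991}{3111} \approx 0.63999$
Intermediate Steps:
$I{\left(F \right)} = -16 + 4 F$ ($I{\left(F \right)} = - 4 \left(4 - F\right) = -16 + 4 F$)
$t = -61$ ($t = \left(-16 + 4 \cdot 2\right) - 53 = \left(-16 + 8\right) - 53 = -8 - 53 = -61$)
$U{\left(T \right)} = - 204 T$
$\frac{7964}{U{\left(t \right)}} = \frac{7964}{\left(-204\right) \left(-61\right)} = \frac{7964}{12444} = 7964 \cdot \frac{1}{12444} = \frac{1991}{3111}$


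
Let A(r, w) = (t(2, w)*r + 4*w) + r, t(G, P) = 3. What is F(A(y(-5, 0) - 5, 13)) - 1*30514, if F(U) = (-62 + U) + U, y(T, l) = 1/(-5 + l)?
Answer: -152568/5 ≈ -30514.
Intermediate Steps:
A(r, w) = 4*r + 4*w (A(r, w) = (3*r + 4*w) + r = 4*r + 4*w)
F(U) = -62 + 2*U
F(A(y(-5, 0) - 5, 13)) - 1*30514 = (-62 + 2*(4*(1/(-5 + 0) - 5) + 4*13)) - 1*30514 = (-62 + 2*(4*(1/(-5) - 5) + 52)) - 30514 = (-62 + 2*(4*(-⅕ - 5) + 52)) - 30514 = (-62 + 2*(4*(-26/5) + 52)) - 30514 = (-62 + 2*(-104/5 + 52)) - 30514 = (-62 + 2*(156/5)) - 30514 = (-62 + 312/5) - 30514 = ⅖ - 30514 = -152568/5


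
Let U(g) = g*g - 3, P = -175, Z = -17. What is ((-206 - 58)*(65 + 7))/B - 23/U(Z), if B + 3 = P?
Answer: 2716097/25454 ≈ 106.71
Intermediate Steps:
U(g) = -3 + g**2 (U(g) = g**2 - 3 = -3 + g**2)
B = -178 (B = -3 - 175 = -178)
((-206 - 58)*(65 + 7))/B - 23/U(Z) = ((-206 - 58)*(65 + 7))/(-178) - 23/(-3 + (-17)**2) = -264*72*(-1/178) - 23/(-3 + 289) = -19008*(-1/178) - 23/286 = 9504/89 - 23*1/286 = 9504/89 - 23/286 = 2716097/25454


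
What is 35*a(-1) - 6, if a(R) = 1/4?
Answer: 11/4 ≈ 2.7500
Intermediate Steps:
a(R) = ¼
35*a(-1) - 6 = 35*(¼) - 6 = 35/4 - 6 = 11/4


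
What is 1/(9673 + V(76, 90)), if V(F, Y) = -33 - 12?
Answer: 1/9628 ≈ 0.00010386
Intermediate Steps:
V(F, Y) = -45
1/(9673 + V(76, 90)) = 1/(9673 - 45) = 1/9628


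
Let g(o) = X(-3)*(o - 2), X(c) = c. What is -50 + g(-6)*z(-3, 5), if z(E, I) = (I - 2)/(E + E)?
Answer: -62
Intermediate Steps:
z(E, I) = (-2 + I)/(2*E) (z(E, I) = (-2 + I)/((2*E)) = (-2 + I)*(1/(2*E)) = (-2 + I)/(2*E))
g(o) = 6 - 3*o (g(o) = -3*(o - 2) = -3*(-2 + o) = 6 - 3*o)
-50 + g(-6)*z(-3, 5) = -50 + (6 - 3*(-6))*((½)*(-2 + 5)/(-3)) = -50 + (6 + 18)*((½)*(-⅓)*3) = -50 + 24*(-½) = -50 - 12 = -62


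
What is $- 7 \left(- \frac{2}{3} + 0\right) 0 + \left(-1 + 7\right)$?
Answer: $6$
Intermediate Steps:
$- 7 \left(- \frac{2}{3} + 0\right) 0 + \left(-1 + 7\right) = - 7 \left(\left(-2\right) \frac{1}{3} + 0\right) 0 + 6 = - 7 \left(- \frac{2}{3} + 0\right) 0 + 6 = - 7 \left(\left(- \frac{2}{3}\right) 0\right) + 6 = \left(-7\right) 0 + 6 = 0 + 6 = 6$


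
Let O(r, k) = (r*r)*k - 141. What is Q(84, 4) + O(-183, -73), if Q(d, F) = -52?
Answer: -2444890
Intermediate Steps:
O(r, k) = -141 + k*r² (O(r, k) = r²*k - 141 = k*r² - 141 = -141 + k*r²)
Q(84, 4) + O(-183, -73) = -52 + (-141 - 73*(-183)²) = -52 + (-141 - 73*33489) = -52 + (-141 - 2444697) = -52 - 2444838 = -2444890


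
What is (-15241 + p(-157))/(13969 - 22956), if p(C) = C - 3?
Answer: 15401/8987 ≈ 1.7137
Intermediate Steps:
p(C) = -3 + C
(-15241 + p(-157))/(13969 - 22956) = (-15241 + (-3 - 157))/(13969 - 22956) = (-15241 - 160)/(-8987) = -15401*(-1/8987) = 15401/8987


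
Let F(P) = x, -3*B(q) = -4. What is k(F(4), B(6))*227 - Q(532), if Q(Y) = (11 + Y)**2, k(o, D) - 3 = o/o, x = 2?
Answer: -293941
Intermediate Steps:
B(q) = 4/3 (B(q) = -1/3*(-4) = 4/3)
F(P) = 2
k(o, D) = 4 (k(o, D) = 3 + o/o = 3 + 1 = 4)
k(F(4), B(6))*227 - Q(532) = 4*227 - (11 + 532)**2 = 908 - 1*543**2 = 908 - 1*294849 = 908 - 294849 = -293941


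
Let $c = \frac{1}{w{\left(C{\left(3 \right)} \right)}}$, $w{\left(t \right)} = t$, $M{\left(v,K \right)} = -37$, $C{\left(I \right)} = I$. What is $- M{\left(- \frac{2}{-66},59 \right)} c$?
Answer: $\frac{37}{3} \approx 12.333$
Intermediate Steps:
$c = \frac{1}{3} \approx 0.33333$
$- M{\left(- \frac{2}{-66},59 \right)} c = \left(-1\right) \left(-37\right) \frac{1}{3} = 37 \cdot \frac{1}{3} = \frac{37}{3}$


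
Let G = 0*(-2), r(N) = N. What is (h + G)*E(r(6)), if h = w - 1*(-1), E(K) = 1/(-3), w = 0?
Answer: -1/3 ≈ -0.33333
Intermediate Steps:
E(K) = -1/3
G = 0
h = 1 (h = 0 - 1*(-1) = 0 + 1 = 1)
(h + G)*E(r(6)) = (1 + 0)*(-1/3) = 1*(-1/3) = -1/3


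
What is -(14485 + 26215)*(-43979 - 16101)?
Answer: 2445256000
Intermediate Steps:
-(14485 + 26215)*(-43979 - 16101) = -40700*(-60080) = -1*(-2445256000) = 2445256000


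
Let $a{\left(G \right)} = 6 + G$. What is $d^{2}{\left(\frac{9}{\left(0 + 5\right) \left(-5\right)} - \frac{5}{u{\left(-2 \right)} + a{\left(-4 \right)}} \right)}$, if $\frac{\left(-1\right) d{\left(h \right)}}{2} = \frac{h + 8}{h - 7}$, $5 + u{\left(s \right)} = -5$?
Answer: $\frac{1214404}{201601} \approx 6.0238$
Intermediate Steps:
$u{\left(s \right)} = -10$ ($u{\left(s \right)} = -5 - 5 = -10$)
$d{\left(h \right)} = - \frac{2 \left(8 + h\right)}{-7 + h}$ ($d{\left(h \right)} = - 2 \frac{h + 8}{h - 7} = - 2 \frac{8 + h}{-7 + h} = - \frac{2 \left(8 + h\right)}{-7 + h}$)
$d^{2}{\left(\frac{9}{\left(0 + 5\right) \left(-5\right)} - \frac{5}{u{\left(-2 \right)} + a{\left(-4 \right)}} \right)} = \left(\frac{2 \left(-8 - \left(\frac{9}{\left(0 + 5\right) \left(-5\right)} - \frac{5}{-10 + \left(6 - 4\right)}\right)\right)}{-7 - \left(- 9 \left(- \frac{1}{5 \left(0 + 5\right)}\right) + \frac{5}{-10 + \left(6 - 4\right)}\right)}\right)^{2} = \left(\frac{2 \left(-8 - \left(\frac{9}{5 \left(-5\right)} - \frac{5}{-10 + 2}\right)\right)}{-7 - \left(\frac{9}{25} + \frac{5}{-10 + 2}\right)}\right)^{2} = \left(\frac{2 \left(-8 - \left(\frac{9}{-25} - \frac{5}{-8}\right)\right)}{-7 + \left(\frac{9}{-25} - \frac{5}{-8}\right)}\right)^{2} = \left(\frac{2 \left(-8 - \left(9 \left(- \frac{1}{25}\right) - - \frac{5}{8}\right)\right)}{-7 + \left(9 \left(- \frac{1}{25}\right) - - \frac{5}{8}\right)}\right)^{2} = \left(\frac{2 \left(-8 - \left(- \frac{9}{25} + \frac{5}{8}\right)\right)}{-7 + \left(- \frac{9}{25} + \frac{5}{8}\right)}\right)^{2} = \left(\frac{2 \left(-8 - \frac{53}{200}\right)}{-7 + \frac{53}{200}}\right)^{2} = \left(\frac{2 \left(-8 - \frac{53}{200}\right)}{- \frac{1347}{200}}\right)^{2} = \left(2 \left(- \frac{200}{1347}\right) \left(- \frac{1653}{200}\right)\right)^{2} = \left(\frac{1102}{449}\right)^{2} = \frac{1214404}{201601}$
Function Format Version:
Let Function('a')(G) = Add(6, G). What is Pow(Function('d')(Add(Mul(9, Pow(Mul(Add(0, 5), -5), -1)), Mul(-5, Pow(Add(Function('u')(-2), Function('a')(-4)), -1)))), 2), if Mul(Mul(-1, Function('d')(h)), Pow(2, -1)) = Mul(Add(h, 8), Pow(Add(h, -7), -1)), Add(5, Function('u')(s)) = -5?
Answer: Rational(1214404, 201601) ≈ 6.0238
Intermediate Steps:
Function('u')(s) = -10 (Function('u')(s) = Add(-5, -5) = -10)
Function('d')(h) = Mul(-2, Pow(Add(-7, h), -1), Add(8, h)) (Function('d')(h) = Mul(-2, Mul(Add(h, 8), Pow(Add(h, -7), -1))) = Mul(-2, Mul(Add(8, h), Pow(Add(-7, h), -1))) = Mul(-2, Mul(Pow(Add(-7, h), -1), Add(8, h))) = Mul(-2, Pow(Add(-7, h), -1), Add(8, h)))
Pow(Function('d')(Add(Mul(9, Pow(Mul(Add(0, 5), -5), -1)), Mul(-5, Pow(Add(Function('u')(-2), Function('a')(-4)), -1)))), 2) = Pow(Mul(2, Pow(Add(-7, Add(Mul(9, Pow(Mul(Add(0, 5), -5), -1)), Mul(-5, Pow(Add(-10, Add(6, -4)), -1)))), -1), Add(-8, Mul(-1, Add(Mul(9, Pow(Mul(Add(0, 5), -5), -1)), Mul(-5, Pow(Add(-10, Add(6, -4)), -1)))))), 2) = Pow(Mul(2, Pow(Add(-7, Add(Mul(9, Pow(Mul(5, -5), -1)), Mul(-5, Pow(Add(-10, 2), -1)))), -1), Add(-8, Mul(-1, Add(Mul(9, Pow(Mul(5, -5), -1)), Mul(-5, Pow(Add(-10, 2), -1)))))), 2) = Pow(Mul(2, Pow(Add(-7, Add(Mul(9, Pow(-25, -1)), Mul(-5, Pow(-8, -1)))), -1), Add(-8, Mul(-1, Add(Mul(9, Pow(-25, -1)), Mul(-5, Pow(-8, -1)))))), 2) = Pow(Mul(2, Pow(Add(-7, Add(Mul(9, Rational(-1, 25)), Mul(-5, Rational(-1, 8)))), -1), Add(-8, Mul(-1, Add(Mul(9, Rational(-1, 25)), Mul(-5, Rational(-1, 8)))))), 2) = Pow(Mul(2, Pow(Add(-7, Add(Rational(-9, 25), Rational(5, 8))), -1), Add(-8, Mul(-1, Add(Rational(-9, 25), Rational(5, 8))))), 2) = Pow(Mul(2, Pow(Add(-7, Rational(53, 200)), -1), Add(-8, Mul(-1, Rational(53, 200)))), 2) = Pow(Mul(2, Pow(Rational(-1347, 200), -1), Add(-8, Rational(-53, 200))), 2) = Pow(Mul(2, Rational(-200, 1347), Rational(-1653, 200)), 2) = Pow(Rational(1102, 449), 2) = Rational(1214404, 201601)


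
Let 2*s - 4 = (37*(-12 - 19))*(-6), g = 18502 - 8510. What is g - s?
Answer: 6549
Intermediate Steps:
g = 9992
s = 3443 (s = 2 + ((37*(-12 - 19))*(-6))/2 = 2 + ((37*(-31))*(-6))/2 = 2 + (-1147*(-6))/2 = 2 + (½)*6882 = 2 + 3441 = 3443)
g - s = 9992 - 1*3443 = 9992 - 3443 = 6549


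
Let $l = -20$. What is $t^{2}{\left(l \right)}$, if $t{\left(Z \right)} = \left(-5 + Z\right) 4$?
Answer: $10000$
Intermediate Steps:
$t{\left(Z \right)} = -20 + 4 Z$
$t^{2}{\left(l \right)} = \left(-20 + 4 \left(-20\right)\right)^{2} = \left(-20 - 80\right)^{2} = \left(-100\right)^{2} = 10000$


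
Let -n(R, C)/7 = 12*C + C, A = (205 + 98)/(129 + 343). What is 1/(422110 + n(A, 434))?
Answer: 1/382616 ≈ 2.6136e-6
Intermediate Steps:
A = 303/472 ≈ 0.64195
n(R, C) = -91*C (n(R, C) = -7*(12*C + C) = -91*C)
1/(422110 + n(A, 434)) = 1/(422110 - 91*434) = 1/(422110 - 39494) = 1/382616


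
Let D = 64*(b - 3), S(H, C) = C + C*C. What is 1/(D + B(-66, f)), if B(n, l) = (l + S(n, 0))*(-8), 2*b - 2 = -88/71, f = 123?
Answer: -71/81768 ≈ -0.00086831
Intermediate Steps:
b = 27/71 (b = 1 + (-88/71)/2 = 1 + (-88*1/71)/2 = 1 + (½)*(-88/71) = 1 - 44/71 = 27/71 ≈ 0.38028)
S(H, C) = C + C²
B(n, l) = -8*l (B(n, l) = (l + 0*(1 + 0))*(-8) = (l + 0*1)*(-8) = (l + 0)*(-8) = l*(-8) = -8*l)
D = -11904/71 (D = 64*(27/71 - 3) = 64*(-186/71) = -11904/71 ≈ -167.66)
1/(D + B(-66, f)) = 1/(-11904/71 - 8*123) = 1/(-11904/71 - 984) = 1/(-81768/71) = -71/81768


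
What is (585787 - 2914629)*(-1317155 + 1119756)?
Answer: 459711081958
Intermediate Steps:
(585787 - 2914629)*(-1317155 + 1119756) = -2328842*(-197399) = 459711081958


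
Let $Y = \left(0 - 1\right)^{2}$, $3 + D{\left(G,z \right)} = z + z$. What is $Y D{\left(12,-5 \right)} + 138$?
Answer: $125$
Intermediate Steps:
$D{\left(G,z \right)} = -3 + 2 z$ ($D{\left(G,z \right)} = -3 + \left(z + z\right) = -3 + 2 z$)
$Y = 1$ ($Y = \left(-1\right)^{2} = 1$)
$Y D{\left(12,-5 \right)} + 138 = 1 \left(-3 + 2 \left(-5\right)\right) + 138 = 1 \left(-3 - 10\right) + 138 = 1 \left(-13\right) + 138 = -13 + 138 = 125$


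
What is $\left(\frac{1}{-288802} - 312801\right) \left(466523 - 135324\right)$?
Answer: $- \frac{29919707680719197}{288802} \approx -1.036 \cdot 10^{11}$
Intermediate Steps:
$\left(\frac{1}{-288802} - 312801\right) \left(466523 - 135324\right) = \left(- \frac{1}{288802} - 312801\right) 331199 = \left(- \frac{90337554403}{288802}\right) 331199 = - \frac{29919707680719197}{288802}$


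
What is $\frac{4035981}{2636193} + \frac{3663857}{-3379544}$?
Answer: $\frac{189578152203}{424244296952} \approx 0.44686$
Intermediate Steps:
$\frac{4035981}{2636193} + \frac{3663857}{-3379544} = 4035981 \cdot \frac{1}{2636193} + 3663857 \left(- \frac{1}{3379544}\right) = \frac{1345327}{878731} - \frac{3663857}{3379544} = \frac{189578152203}{424244296952}$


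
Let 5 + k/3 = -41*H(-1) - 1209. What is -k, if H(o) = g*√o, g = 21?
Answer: 3642 + 2583*I ≈ 3642.0 + 2583.0*I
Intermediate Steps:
H(o) = 21*√o
k = -3642 - 2583*I (k = -15 + 3*(-861*√(-1) - 1209) = -15 + 3*(-861*I - 1209) = -15 + 3*(-1209 - 861*I) = -15 + (-3627 - 2583*I) = -3642 - 2583*I ≈ -3642.0 - 2583.0*I)
-k = -(-3642 - 2583*I) = 3642 + 2583*I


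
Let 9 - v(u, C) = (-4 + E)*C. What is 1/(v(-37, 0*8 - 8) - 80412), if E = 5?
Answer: -1/80395 ≈ -1.2439e-5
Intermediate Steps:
v(u, C) = 9 - C (v(u, C) = 9 - (-4 + 5)*C = 9 - C)
1/(v(-37, 0*8 - 8) - 80412) = 1/((9 - (0*8 - 8)) - 80412) = 1/((9 - (0 - 8)) - 80412) = 1/((9 - 1*(-8)) - 80412) = 1/((9 + 8) - 80412) = 1/(17 - 80412) = 1/(-80395) = -1/80395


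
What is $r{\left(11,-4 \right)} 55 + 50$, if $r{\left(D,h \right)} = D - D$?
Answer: $50$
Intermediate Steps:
$r{\left(D,h \right)} = 0$
$r{\left(11,-4 \right)} 55 + 50 = 0 \cdot 55 + 50 = 0 + 50 = 50$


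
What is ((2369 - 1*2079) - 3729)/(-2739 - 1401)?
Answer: 3439/4140 ≈ 0.83068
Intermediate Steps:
((2369 - 1*2079) - 3729)/(-2739 - 1401) = ((2369 - 2079) - 3729)/(-4140) = (290 - 3729)*(-1/4140) = -3439*(-1/4140) = 3439/4140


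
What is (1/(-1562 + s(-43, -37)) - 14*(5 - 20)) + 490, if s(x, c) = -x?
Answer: 1063299/1519 ≈ 700.00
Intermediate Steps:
(1/(-1562 + s(-43, -37)) - 14*(5 - 20)) + 490 = (1/(-1562 - 1*(-43)) - 14*(5 - 20)) + 490 = (1/(-1562 + 43) - 14*(-15)) + 490 = (1/(-1519) + 210) + 490 = (-1/1519 + 210) + 490 = 318989/1519 + 490 = 1063299/1519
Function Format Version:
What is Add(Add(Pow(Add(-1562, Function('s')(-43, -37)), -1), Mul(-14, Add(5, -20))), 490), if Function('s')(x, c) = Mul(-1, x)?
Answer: Rational(1063299, 1519) ≈ 700.00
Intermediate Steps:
Add(Add(Pow(Add(-1562, Function('s')(-43, -37)), -1), Mul(-14, Add(5, -20))), 490) = Add(Add(Pow(Add(-1562, Mul(-1, -43)), -1), Mul(-14, Add(5, -20))), 490) = Add(Add(Pow(Add(-1562, 43), -1), Mul(-14, -15)), 490) = Add(Add(Pow(-1519, -1), 210), 490) = Add(Add(Rational(-1, 1519), 210), 490) = Add(Rational(318989, 1519), 490) = Rational(1063299, 1519)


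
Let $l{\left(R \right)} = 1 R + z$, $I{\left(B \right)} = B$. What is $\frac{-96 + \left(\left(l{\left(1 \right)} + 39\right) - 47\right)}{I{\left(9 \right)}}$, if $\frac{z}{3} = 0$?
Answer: $- \frac{103}{9} \approx -11.444$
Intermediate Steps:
$z = 0$ ($z = 3 \cdot 0 = 0$)
$l{\left(R \right)} = R$ ($l{\left(R \right)} = 1 R + 0 = R + 0 = R$)
$\frac{-96 + \left(\left(l{\left(1 \right)} + 39\right) - 47\right)}{I{\left(9 \right)}} = \frac{-96 + \left(\left(1 + 39\right) - 47\right)}{9} = \left(-96 + \left(40 - 47\right)\right) \frac{1}{9} = \left(-96 - 7\right) \frac{1}{9} = \left(-103\right) \frac{1}{9} = - \frac{103}{9}$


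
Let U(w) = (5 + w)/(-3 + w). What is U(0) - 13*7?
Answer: -278/3 ≈ -92.667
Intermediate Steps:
U(w) = (5 + w)/(-3 + w)
U(0) - 13*7 = (5 + 0)/(-3 + 0) - 13*7 = 5/(-3) - 91 = -⅓*5 - 91 = -5/3 - 91 = -278/3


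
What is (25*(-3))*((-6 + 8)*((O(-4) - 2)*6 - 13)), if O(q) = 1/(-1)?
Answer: 4650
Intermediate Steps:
O(q) = -1
(25*(-3))*((-6 + 8)*((O(-4) - 2)*6 - 13)) = (25*(-3))*((-6 + 8)*((-1 - 2)*6 - 13)) = -150*(-3*6 - 13) = -150*(-18 - 13) = -150*(-31) = -75*(-62) = 4650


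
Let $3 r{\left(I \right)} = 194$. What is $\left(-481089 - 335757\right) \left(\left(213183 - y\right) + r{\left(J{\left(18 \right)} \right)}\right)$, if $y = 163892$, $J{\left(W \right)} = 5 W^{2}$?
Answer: $-40315978894$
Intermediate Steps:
$r{\left(I \right)} = \frac{194}{3}$ ($r{\left(I \right)} = \frac{1}{3} \cdot 194 = \frac{194}{3}$)
$\left(-481089 - 335757\right) \left(\left(213183 - y\right) + r{\left(J{\left(18 \right)} \right)}\right) = \left(-481089 - 335757\right) \left(\left(213183 - 163892\right) + \frac{194}{3}\right) = - 816846 \left(\left(213183 - 163892\right) + \frac{194}{3}\right) = - 816846 \left(49291 + \frac{194}{3}\right) = \left(-816846\right) \frac{148067}{3} = -40315978894$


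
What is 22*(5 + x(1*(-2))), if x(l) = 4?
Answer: 198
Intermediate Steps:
22*(5 + x(1*(-2))) = 22*(5 + 4) = 22*9 = 198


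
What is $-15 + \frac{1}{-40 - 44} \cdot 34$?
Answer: $- \frac{647}{42} \approx -15.405$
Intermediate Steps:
$-15 + \frac{1}{-40 - 44} \cdot 34 = -15 + \frac{1}{-84} \cdot 34 = -15 - \frac{17}{42} = - \frac{647}{42}$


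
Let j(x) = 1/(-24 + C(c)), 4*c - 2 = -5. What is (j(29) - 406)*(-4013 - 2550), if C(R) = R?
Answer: 263819474/99 ≈ 2.6648e+6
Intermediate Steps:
c = -¾ (c = ½ + (¼)*(-5) = ½ - 5/4 = -¾ ≈ -0.75000)
j(x) = -4/99 (j(x) = 1/(-24 - ¾) = 1/(-99/4) = -4/99)
(j(29) - 406)*(-4013 - 2550) = (-4/99 - 406)*(-4013 - 2550) = -40198/99*(-6563) = 263819474/99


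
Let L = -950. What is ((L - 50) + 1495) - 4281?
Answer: -3786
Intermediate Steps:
((L - 50) + 1495) - 4281 = ((-950 - 50) + 1495) - 4281 = (-1000 + 1495) - 4281 = 495 - 4281 = -3786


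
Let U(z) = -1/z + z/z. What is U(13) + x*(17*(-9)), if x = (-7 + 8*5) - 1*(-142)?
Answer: -348063/13 ≈ -26774.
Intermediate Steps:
U(z) = 1 - 1/z (U(z) = -1/z + 1 = 1 - 1/z)
x = 175 (x = (-7 + 40) + 142 = 33 + 142 = 175)
U(13) + x*(17*(-9)) = (-1 + 13)/13 + 175*(17*(-9)) = (1/13)*12 + 175*(-153) = 12/13 - 26775 = -348063/13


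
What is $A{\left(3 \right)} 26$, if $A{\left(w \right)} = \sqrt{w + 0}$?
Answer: $26 \sqrt{3} \approx 45.033$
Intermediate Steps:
$A{\left(w \right)} = \sqrt{w}$
$A{\left(3 \right)} 26 = \sqrt{3} \cdot 26 = 26 \sqrt{3}$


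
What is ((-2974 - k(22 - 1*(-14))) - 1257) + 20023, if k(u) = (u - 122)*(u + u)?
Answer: 21984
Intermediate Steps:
k(u) = 2*u*(-122 + u) (k(u) = (-122 + u)*(2*u) = 2*u*(-122 + u))
((-2974 - k(22 - 1*(-14))) - 1257) + 20023 = ((-2974 - 2*(22 - 1*(-14))*(-122 + (22 - 1*(-14)))) - 1257) + 20023 = ((-2974 - 2*(22 + 14)*(-122 + (22 + 14))) - 1257) + 20023 = ((-2974 - 2*36*(-122 + 36)) - 1257) + 20023 = ((-2974 - 2*36*(-86)) - 1257) + 20023 = ((-2974 - 1*(-6192)) - 1257) + 20023 = ((-2974 + 6192) - 1257) + 20023 = (3218 - 1257) + 20023 = 1961 + 20023 = 21984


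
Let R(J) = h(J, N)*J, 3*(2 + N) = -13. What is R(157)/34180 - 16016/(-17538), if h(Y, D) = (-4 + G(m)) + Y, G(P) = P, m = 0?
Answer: 484353589/299724420 ≈ 1.6160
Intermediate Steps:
N = -19/3 (N = -2 + (⅓)*(-13) = -2 - 13/3 = -19/3 ≈ -6.3333)
h(Y, D) = -4 + Y (h(Y, D) = (-4 + 0) + Y = -4 + Y)
R(J) = J*(-4 + J) (R(J) = (-4 + J)*J = J*(-4 + J))
R(157)/34180 - 16016/(-17538) = (157*(-4 + 157))/34180 - 16016/(-17538) = (157*153)*(1/34180) - 16016*(-1/17538) = 24021*(1/34180) + 8008/8769 = 24021/34180 + 8008/8769 = 484353589/299724420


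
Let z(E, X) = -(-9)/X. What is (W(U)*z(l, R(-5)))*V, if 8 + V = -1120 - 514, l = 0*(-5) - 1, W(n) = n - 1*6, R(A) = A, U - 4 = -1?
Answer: -44334/5 ≈ -8866.8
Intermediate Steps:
U = 3 (U = 4 - 1 = 3)
W(n) = -6 + n (W(n) = n - 6 = -6 + n)
l = -1 (l = 0 - 1 = -1)
z(E, X) = 9/X
V = -1642 (V = -8 + (-1120 - 514) = -8 - 1634 = -1642)
(W(U)*z(l, R(-5)))*V = ((-6 + 3)*(9/(-5)))*(-1642) = -27*(-1)/5*(-1642) = -3*(-9/5)*(-1642) = (27/5)*(-1642) = -44334/5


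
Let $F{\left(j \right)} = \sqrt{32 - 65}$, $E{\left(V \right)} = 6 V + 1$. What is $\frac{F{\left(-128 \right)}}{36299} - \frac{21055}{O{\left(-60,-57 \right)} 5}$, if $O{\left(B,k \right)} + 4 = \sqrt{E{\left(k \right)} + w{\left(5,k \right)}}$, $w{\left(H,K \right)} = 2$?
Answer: $\frac{16844}{355} + \frac{i \sqrt{33}}{36299} + \frac{4211 i \sqrt{339}}{355} \approx 47.448 + 218.4 i$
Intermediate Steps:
$E{\left(V \right)} = 1 + 6 V$
$O{\left(B,k \right)} = -4 + \sqrt{3 + 6 k}$ ($O{\left(B,k \right)} = -4 + \sqrt{\left(1 + 6 k\right) + 2} = -4 + \sqrt{3 + 6 k}$)
$F{\left(j \right)} = i \sqrt{33}$ ($F{\left(j \right)} = \sqrt{-33} = i \sqrt{33}$)
$\frac{F{\left(-128 \right)}}{36299} - \frac{21055}{O{\left(-60,-57 \right)} 5} = \frac{i \sqrt{33}}{36299} - \frac{21055}{\left(-4 + \sqrt{3 + 6 \left(-57\right)}\right) 5} = i \sqrt{33} \cdot \frac{1}{36299} - \frac{21055}{\left(-4 + \sqrt{3 - 342}\right) 5} = \frac{i \sqrt{33}}{36299} - \frac{21055}{\left(-4 + \sqrt{-339}\right) 5} = \frac{i \sqrt{33}}{36299} - \frac{21055}{\left(-4 + i \sqrt{339}\right) 5} = \frac{i \sqrt{33}}{36299} - \frac{21055}{-20 + 5 i \sqrt{339}} = - \frac{21055}{-20 + 5 i \sqrt{339}} + \frac{i \sqrt{33}}{36299}$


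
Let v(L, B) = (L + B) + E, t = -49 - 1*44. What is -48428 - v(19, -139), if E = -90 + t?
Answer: -48125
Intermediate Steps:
t = -93 (t = -49 - 44 = -93)
E = -183 (E = -90 - 93 = -183)
v(L, B) = -183 + B + L (v(L, B) = (L + B) - 183 = (B + L) - 183 = -183 + B + L)
-48428 - v(19, -139) = -48428 - (-183 - 139 + 19) = -48428 - 1*(-303) = -48428 + 303 = -48125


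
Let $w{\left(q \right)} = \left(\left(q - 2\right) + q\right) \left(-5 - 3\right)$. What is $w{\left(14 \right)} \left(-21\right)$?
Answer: $4368$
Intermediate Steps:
$w{\left(q \right)} = 16 - 16 q$ ($w{\left(q \right)} = \left(\left(-2 + q\right) + q\right) \left(-8\right) = \left(-2 + 2 q\right) \left(-8\right) = 16 - 16 q$)
$w{\left(14 \right)} \left(-21\right) = \left(16 - 224\right) \left(-21\right) = \left(-208\right) \left(-21\right) = 4368$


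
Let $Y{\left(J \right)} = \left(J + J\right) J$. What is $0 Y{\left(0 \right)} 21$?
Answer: $0$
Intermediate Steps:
$Y{\left(J \right)} = 2 J^{2}$ ($Y{\left(J \right)} = 2 J J = 2 J^{2}$)
$0 Y{\left(0 \right)} 21 = 0 \cdot 2 \cdot 0^{2} \cdot 21 = 0 \cdot 2 \cdot 0 \cdot 21 = 0 \cdot 0 \cdot 21 = 0 \cdot 21 = 0$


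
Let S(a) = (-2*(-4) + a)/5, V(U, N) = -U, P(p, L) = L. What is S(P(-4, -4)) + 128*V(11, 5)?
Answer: -7036/5 ≈ -1407.2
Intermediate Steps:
S(a) = 8/5 + a/5 (S(a) = (8 + a)*(⅕) = 8/5 + a/5)
S(P(-4, -4)) + 128*V(11, 5) = (8/5 + (⅕)*(-4)) + 128*(-1*11) = (8/5 - ⅘) + 128*(-11) = ⅘ - 1408 = -7036/5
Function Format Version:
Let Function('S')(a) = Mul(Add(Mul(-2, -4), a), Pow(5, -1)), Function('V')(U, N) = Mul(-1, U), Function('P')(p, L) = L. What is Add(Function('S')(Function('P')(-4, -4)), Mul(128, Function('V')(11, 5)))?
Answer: Rational(-7036, 5) ≈ -1407.2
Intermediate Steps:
Function('S')(a) = Add(Rational(8, 5), Mul(Rational(1, 5), a)) (Function('S')(a) = Mul(Add(8, a), Rational(1, 5)) = Add(Rational(8, 5), Mul(Rational(1, 5), a)))
Add(Function('S')(Function('P')(-4, -4)), Mul(128, Function('V')(11, 5))) = Add(Add(Rational(8, 5), Mul(Rational(1, 5), -4)), Mul(128, Mul(-1, 11))) = Add(Add(Rational(8, 5), Rational(-4, 5)), Mul(128, -11)) = Add(Rational(4, 5), -1408) = Rational(-7036, 5)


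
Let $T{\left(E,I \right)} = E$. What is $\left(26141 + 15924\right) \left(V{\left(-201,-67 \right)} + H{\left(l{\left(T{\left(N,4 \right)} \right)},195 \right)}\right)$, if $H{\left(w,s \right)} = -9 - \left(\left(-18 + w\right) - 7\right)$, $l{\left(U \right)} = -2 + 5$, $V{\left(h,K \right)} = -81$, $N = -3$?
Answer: $-2860420$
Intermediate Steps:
$l{\left(U \right)} = 3$
$H{\left(w,s \right)} = 16 - w$ ($H{\left(w,s \right)} = -9 - \left(-25 + w\right) = 16 - w$)
$\left(26141 + 15924\right) \left(V{\left(-201,-67 \right)} + H{\left(l{\left(T{\left(N,4 \right)} \right)},195 \right)}\right) = \left(26141 + 15924\right) \left(-81 + \left(16 - 3\right)\right) = 42065 \left(-81 + \left(16 - 3\right)\right) = 42065 \left(-81 + 13\right) = 42065 \left(-68\right) = -2860420$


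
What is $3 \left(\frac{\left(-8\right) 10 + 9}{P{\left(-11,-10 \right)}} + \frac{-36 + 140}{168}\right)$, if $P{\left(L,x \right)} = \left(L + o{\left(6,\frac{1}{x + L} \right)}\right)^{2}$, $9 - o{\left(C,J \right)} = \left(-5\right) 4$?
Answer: $\frac{907}{756} \approx 1.1997$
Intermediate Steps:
$o{\left(C,J \right)} = 29$ ($o{\left(C,J \right)} = 9 - \left(-5\right) 4 = 9 - -20 = 9 + 20 = 29$)
$P{\left(L,x \right)} = \left(29 + L\right)^{2}$ ($P{\left(L,x \right)} = \left(L + 29\right)^{2} = \left(29 + L\right)^{2}$)
$3 \left(\frac{\left(-8\right) 10 + 9}{P{\left(-11,-10 \right)}} + \frac{-36 + 140}{168}\right) = 3 \left(\frac{\left(-8\right) 10 + 9}{\left(29 - 11\right)^{2}} + \frac{-36 + 140}{168}\right) = 3 \left(\frac{-80 + 9}{18^{2}} + 104 \cdot \frac{1}{168}\right) = 3 \left(- \frac{71}{324} + \frac{13}{21}\right) = 3 \cdot \frac{907}{2268} = \frac{907}{756}$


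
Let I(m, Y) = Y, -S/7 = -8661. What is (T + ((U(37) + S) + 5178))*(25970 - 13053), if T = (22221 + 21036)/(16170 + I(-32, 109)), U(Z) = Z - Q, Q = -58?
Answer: 13857736804369/16279 ≈ 8.5126e+8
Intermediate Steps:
S = 60627 (S = -7*(-8661) = 60627)
U(Z) = 58 + Z (U(Z) = Z - 1*(-58) = Z + 58 = 58 + Z)
T = 43257/16279 (T = (22221 + 21036)/(16170 + 109) = 43257/16279 ≈ 2.6572)
(T + ((U(37) + S) + 5178))*(25970 - 13053) = (43257/16279 + (((58 + 37) + 60627) + 5178))*(25970 - 13053) = (43257/16279 + ((95 + 60627) + 5178))*12917 = (43257/16279 + (60722 + 5178))*12917 = (43257/16279 + 65900)*12917 = (1072829357/16279)*12917 = 13857736804369/16279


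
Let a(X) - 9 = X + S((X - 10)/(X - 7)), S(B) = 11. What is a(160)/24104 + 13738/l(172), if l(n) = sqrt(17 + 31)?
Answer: 45/6026 + 6869*sqrt(3)/6 ≈ 1982.9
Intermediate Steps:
l(n) = 4*sqrt(3) (l(n) = sqrt(48) = 4*sqrt(3))
a(X) = 20 + X (a(X) = 9 + (X + 11) = 9 + (11 + X) = 20 + X)
a(160)/24104 + 13738/l(172) = (20 + 160)/24104 + 13738/((4*sqrt(3))) = 180*(1/24104) + 13738*(sqrt(3)/12) = 45/6026 + 6869*sqrt(3)/6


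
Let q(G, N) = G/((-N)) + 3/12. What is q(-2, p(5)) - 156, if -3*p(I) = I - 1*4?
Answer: -647/4 ≈ -161.75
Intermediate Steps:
p(I) = 4/3 - I/3 (p(I) = -(I - 1*4)/3 = -(I - 4)/3 = -(-4 + I)/3 = 4/3 - I/3)
q(G, N) = ¼ - G/N (q(G, N) = G*(-1/N) + 3*(1/12) = -G/N + ¼ = ¼ - G/N)
q(-2, p(5)) - 156 = (-1*(-2) + (4/3 - ⅓*5)/4)/(4/3 - ⅓*5) - 156 = (2 + (4/3 - 5/3)/4)/(4/3 - 5/3) - 156 = (2 + (¼)*(-⅓))/(-⅓) - 156 = -3*(2 - 1/12) - 156 = -3*23/12 - 156 = -23/4 - 156 = -647/4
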